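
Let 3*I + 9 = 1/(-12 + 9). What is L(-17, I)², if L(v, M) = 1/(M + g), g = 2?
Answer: 81/100 ≈ 0.81000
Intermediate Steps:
I = -28/9 (I = -3 + 1/(3*(-12 + 9)) = -3 + (⅓)/(-3) = -3 + (⅓)*(-⅓) = -3 - ⅑ = -28/9 ≈ -3.1111)
L(v, M) = 1/(2 + M) (L(v, M) = 1/(M + 2) = 1/(2 + M))
L(-17, I)² = (1/(2 - 28/9))² = (1/(-10/9))² = (-9/10)² = 81/100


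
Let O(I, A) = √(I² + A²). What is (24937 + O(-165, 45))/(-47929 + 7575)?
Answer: -24937/40354 - 15*√130/40354 ≈ -0.62219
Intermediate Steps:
O(I, A) = √(A² + I²)
(24937 + O(-165, 45))/(-47929 + 7575) = (24937 + √(45² + (-165)²))/(-47929 + 7575) = (24937 + √(2025 + 27225))/(-40354) = (24937 + √29250)*(-1/40354) = (24937 + 15*√130)*(-1/40354) = -24937/40354 - 15*√130/40354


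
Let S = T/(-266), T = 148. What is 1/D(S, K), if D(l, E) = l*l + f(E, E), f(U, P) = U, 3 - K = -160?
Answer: 17689/2888783 ≈ 0.0061233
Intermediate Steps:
K = 163 (K = 3 - 1*(-160) = 3 + 160 = 163)
S = -74/133 (S = 148/(-266) = 148*(-1/266) = -74/133 ≈ -0.55639)
D(l, E) = E + l² (D(l, E) = l*l + E = l² + E = E + l²)
1/D(S, K) = 1/(163 + (-74/133)²) = 1/(163 + 5476/17689) = 1/(2888783/17689) = 17689/2888783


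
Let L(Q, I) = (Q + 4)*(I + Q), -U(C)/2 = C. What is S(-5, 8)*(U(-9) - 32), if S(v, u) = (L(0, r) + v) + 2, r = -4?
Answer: 266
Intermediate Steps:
U(C) = -2*C
L(Q, I) = (4 + Q)*(I + Q)
S(v, u) = -14 + v (S(v, u) = ((0² + 4*(-4) + 4*0 - 4*0) + v) + 2 = ((0 - 16 + 0 + 0) + v) + 2 = (-16 + v) + 2 = -14 + v)
S(-5, 8)*(U(-9) - 32) = (-14 - 5)*(-2*(-9) - 32) = -19*(18 - 32) = -19*(-14) = 266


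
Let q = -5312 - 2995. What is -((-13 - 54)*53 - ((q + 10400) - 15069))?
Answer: -9425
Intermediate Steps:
q = -8307
-((-13 - 54)*53 - ((q + 10400) - 15069)) = -((-13 - 54)*53 - ((-8307 + 10400) - 15069)) = -(-67*53 - (2093 - 15069)) = -(-3551 - 1*(-12976)) = -(-3551 + 12976) = -1*9425 = -9425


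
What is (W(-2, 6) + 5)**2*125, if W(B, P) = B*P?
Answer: 6125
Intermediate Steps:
(W(-2, 6) + 5)**2*125 = (-2*6 + 5)**2*125 = (-12 + 5)**2*125 = (-7)**2*125 = 49*125 = 6125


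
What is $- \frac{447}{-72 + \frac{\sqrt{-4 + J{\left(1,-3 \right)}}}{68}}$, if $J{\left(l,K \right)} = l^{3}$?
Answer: $\frac{49606272}{7990273} + \frac{10132 i \sqrt{3}}{7990273} \approx 6.2083 + 0.0021963 i$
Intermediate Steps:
$- \frac{447}{-72 + \frac{\sqrt{-4 + J{\left(1,-3 \right)}}}{68}} = - \frac{447}{-72 + \frac{\sqrt{-4 + 1^{3}}}{68}} = - \frac{447}{-72 + \sqrt{-4 + 1} \cdot \frac{1}{68}} = - \frac{447}{-72 + \sqrt{-3} \cdot \frac{1}{68}} = - \frac{447}{-72 + i \sqrt{3} \cdot \frac{1}{68}} = - \frac{447}{-72 + \frac{i \sqrt{3}}{68}}$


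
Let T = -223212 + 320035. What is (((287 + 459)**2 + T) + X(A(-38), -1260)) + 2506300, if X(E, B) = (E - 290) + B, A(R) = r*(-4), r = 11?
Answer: 3158045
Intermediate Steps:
A(R) = -44 (A(R) = 11*(-4) = -44)
X(E, B) = -290 + B + E (X(E, B) = (-290 + E) + B = -290 + B + E)
T = 96823
(((287 + 459)**2 + T) + X(A(-38), -1260)) + 2506300 = (((287 + 459)**2 + 96823) + (-290 - 1260 - 44)) + 2506300 = ((746**2 + 96823) - 1594) + 2506300 = ((556516 + 96823) - 1594) + 2506300 = (653339 - 1594) + 2506300 = 651745 + 2506300 = 3158045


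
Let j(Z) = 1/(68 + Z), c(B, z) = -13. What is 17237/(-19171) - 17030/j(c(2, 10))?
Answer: -17956534387/19171 ≈ -9.3665e+5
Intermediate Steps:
17237/(-19171) - 17030/j(c(2, 10)) = 17237/(-19171) - 17030/(1/(68 - 13)) = 17237*(-1/19171) - 17030/(1/55) = -17237/19171 - 17030/1/55 = -17237/19171 - 17030*55 = -17237/19171 - 936650 = -17956534387/19171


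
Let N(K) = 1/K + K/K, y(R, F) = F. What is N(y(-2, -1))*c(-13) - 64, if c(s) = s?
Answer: -64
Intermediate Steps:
N(K) = 1 + 1/K (N(K) = 1/K + 1 = 1 + 1/K)
N(y(-2, -1))*c(-13) - 64 = ((1 - 1)/(-1))*(-13) - 64 = -1*0*(-13) - 64 = 0*(-13) - 64 = 0 - 64 = -64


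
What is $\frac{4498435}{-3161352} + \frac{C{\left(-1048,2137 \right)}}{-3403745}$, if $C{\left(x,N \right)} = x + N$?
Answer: $- \frac{15314968351403}{10760436063240} \approx -1.4233$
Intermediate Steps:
$C{\left(x,N \right)} = N + x$
$\frac{4498435}{-3161352} + \frac{C{\left(-1048,2137 \right)}}{-3403745} = \frac{4498435}{-3161352} + \frac{2137 - 1048}{-3403745} = 4498435 \left(- \frac{1}{3161352}\right) + 1089 \left(- \frac{1}{3403745}\right) = - \frac{4498435}{3161352} - \frac{1089}{3403745} = - \frac{15314968351403}{10760436063240}$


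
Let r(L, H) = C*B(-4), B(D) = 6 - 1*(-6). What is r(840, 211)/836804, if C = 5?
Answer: 15/209201 ≈ 7.1701e-5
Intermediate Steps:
B(D) = 12 (B(D) = 6 + 6 = 12)
r(L, H) = 60 (r(L, H) = 5*12 = 60)
r(840, 211)/836804 = 60/836804 = 60*(1/836804) = 15/209201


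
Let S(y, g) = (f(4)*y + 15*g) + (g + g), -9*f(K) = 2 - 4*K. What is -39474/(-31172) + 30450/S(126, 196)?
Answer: 6478879/654612 ≈ 9.8973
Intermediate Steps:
f(K) = -2/9 + 4*K/9 (f(K) = -(2 - 4*K)/9 = -2/9 + 4*K/9)
S(y, g) = 17*g + 14*y/9 (S(y, g) = ((-2/9 + (4/9)*4)*y + 15*g) + (g + g) = ((-2/9 + 16/9)*y + 15*g) + 2*g = (14*y/9 + 15*g) + 2*g = (15*g + 14*y/9) + 2*g = 17*g + 14*y/9)
-39474/(-31172) + 30450/S(126, 196) = -39474/(-31172) + 30450/(17*196 + (14/9)*126) = -39474*(-1/31172) + 30450/(3332 + 196) = 19737/15586 + 30450/3528 = 19737/15586 + 30450*(1/3528) = 19737/15586 + 725/84 = 6478879/654612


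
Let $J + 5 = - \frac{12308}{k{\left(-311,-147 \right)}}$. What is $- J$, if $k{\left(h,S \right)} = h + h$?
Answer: $- \frac{4599}{311} \approx -14.788$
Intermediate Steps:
$k{\left(h,S \right)} = 2 h$
$J = \frac{4599}{311}$ ($J = -5 - \frac{12308}{2 \left(-311\right)} = -5 - \frac{12308}{-622} = -5 - - \frac{6154}{311} = -5 + \frac{6154}{311} = \frac{4599}{311} \approx 14.788$)
$- J = \left(-1\right) \frac{4599}{311} = - \frac{4599}{311}$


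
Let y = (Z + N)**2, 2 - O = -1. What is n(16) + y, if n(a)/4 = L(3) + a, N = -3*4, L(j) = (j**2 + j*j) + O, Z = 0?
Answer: 292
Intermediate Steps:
O = 3 (O = 2 - 1*(-1) = 2 + 1 = 3)
L(j) = 3 + 2*j**2 (L(j) = (j**2 + j*j) + 3 = (j**2 + j**2) + 3 = 2*j**2 + 3 = 3 + 2*j**2)
N = -12
n(a) = 84 + 4*a (n(a) = 4*((3 + 2*3**2) + a) = 4*((3 + 2*9) + a) = 4*((3 + 18) + a) = 4*(21 + a) = 84 + 4*a)
y = 144 (y = (0 - 12)**2 = (-12)**2 = 144)
n(16) + y = (84 + 4*16) + 144 = (84 + 64) + 144 = 148 + 144 = 292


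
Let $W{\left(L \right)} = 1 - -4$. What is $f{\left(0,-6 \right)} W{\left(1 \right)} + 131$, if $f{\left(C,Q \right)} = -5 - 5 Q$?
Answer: $256$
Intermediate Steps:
$W{\left(L \right)} = 5$ ($W{\left(L \right)} = 1 + 4 = 5$)
$f{\left(0,-6 \right)} W{\left(1 \right)} + 131 = \left(-5 - -30\right) 5 + 131 = \left(-5 + 30\right) 5 + 131 = 25 \cdot 5 + 131 = 125 + 131 = 256$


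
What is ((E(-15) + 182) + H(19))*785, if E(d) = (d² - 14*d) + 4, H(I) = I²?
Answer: 770870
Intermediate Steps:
E(d) = 4 + d² - 14*d
((E(-15) + 182) + H(19))*785 = (((4 + (-15)² - 14*(-15)) + 182) + 19²)*785 = (((4 + 225 + 210) + 182) + 361)*785 = ((439 + 182) + 361)*785 = (621 + 361)*785 = 982*785 = 770870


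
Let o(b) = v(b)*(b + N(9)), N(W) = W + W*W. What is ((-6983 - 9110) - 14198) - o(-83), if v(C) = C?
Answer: -29710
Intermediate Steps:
N(W) = W + W²
o(b) = b*(90 + b) (o(b) = b*(b + 9*(1 + 9)) = b*(b + 9*10) = b*(b + 90) = b*(90 + b))
((-6983 - 9110) - 14198) - o(-83) = ((-6983 - 9110) - 14198) - (-83)*(90 - 83) = (-16093 - 14198) - (-83)*7 = -30291 - 1*(-581) = -30291 + 581 = -29710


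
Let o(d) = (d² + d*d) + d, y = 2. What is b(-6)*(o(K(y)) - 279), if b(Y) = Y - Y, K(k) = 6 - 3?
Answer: 0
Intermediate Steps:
K(k) = 3
b(Y) = 0
o(d) = d + 2*d² (o(d) = (d² + d²) + d = 2*d² + d = d + 2*d²)
b(-6)*(o(K(y)) - 279) = 0*(3*(1 + 2*3) - 279) = 0*(3*(1 + 6) - 279) = 0*(3*7 - 279) = 0*(21 - 279) = 0*(-258) = 0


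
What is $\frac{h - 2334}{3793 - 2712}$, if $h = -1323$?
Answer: $- \frac{159}{47} \approx -3.383$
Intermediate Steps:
$\frac{h - 2334}{3793 - 2712} = \frac{-1323 - 2334}{3793 - 2712} = - \frac{3657}{1081} = \left(-3657\right) \frac{1}{1081} = - \frac{159}{47}$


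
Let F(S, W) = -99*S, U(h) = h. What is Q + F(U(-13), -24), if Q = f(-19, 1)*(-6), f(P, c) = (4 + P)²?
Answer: -63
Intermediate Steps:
Q = -1350 (Q = (4 - 19)²*(-6) = (-15)²*(-6) = 225*(-6) = -1350)
Q + F(U(-13), -24) = -1350 - 99*(-13) = -1350 + 1287 = -63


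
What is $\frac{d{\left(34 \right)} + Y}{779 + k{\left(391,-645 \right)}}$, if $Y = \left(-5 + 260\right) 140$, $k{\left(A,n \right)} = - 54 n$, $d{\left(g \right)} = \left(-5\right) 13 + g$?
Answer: $\frac{35669}{35609} \approx 1.0017$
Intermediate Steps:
$d{\left(g \right)} = -65 + g$
$Y = 35700$ ($Y = 255 \cdot 140 = 35700$)
$\frac{d{\left(34 \right)} + Y}{779 + k{\left(391,-645 \right)}} = \frac{\left(-65 + 34\right) + 35700}{779 - -34830} = \frac{-31 + 35700}{779 + 34830} = \frac{35669}{35609}$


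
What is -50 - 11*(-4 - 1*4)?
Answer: 38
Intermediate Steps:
-50 - 11*(-4 - 1*4) = -50 - 11*(-4 - 4) = -50 - 11*(-8) = -50 + 88 = 38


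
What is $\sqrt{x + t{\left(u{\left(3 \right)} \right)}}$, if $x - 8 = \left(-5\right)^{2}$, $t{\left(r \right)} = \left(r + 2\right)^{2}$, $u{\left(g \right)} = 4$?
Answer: $\sqrt{69} \approx 8.3066$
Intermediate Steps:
$t{\left(r \right)} = \left(2 + r\right)^{2}$
$x = 33$ ($x = 8 + \left(-5\right)^{2} = 8 + 25 = 33$)
$\sqrt{x + t{\left(u{\left(3 \right)} \right)}} = \sqrt{33 + \left(2 + 4\right)^{2}} = \sqrt{33 + 6^{2}} = \sqrt{33 + 36} = \sqrt{69}$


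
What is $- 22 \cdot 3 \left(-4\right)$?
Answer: $264$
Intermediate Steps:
$- 22 \cdot 3 \left(-4\right) = \left(-22\right) \left(-12\right) = 264$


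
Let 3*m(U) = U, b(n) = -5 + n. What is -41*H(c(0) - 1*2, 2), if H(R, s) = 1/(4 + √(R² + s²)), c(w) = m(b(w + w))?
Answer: 1476/13 - 123*√157/13 ≈ -5.0143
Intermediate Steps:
m(U) = U/3
c(w) = -5/3 + 2*w/3 (c(w) = (-5 + (w + w))/3 = (-5 + 2*w)/3 = -5/3 + 2*w/3)
-41*H(c(0) - 1*2, 2) = -41/(4 + √(((-5/3 + (⅔)*0) - 1*2)² + 2²)) = -41/(4 + √(((-5/3 + 0) - 2)² + 4)) = -41/(4 + √((-5/3 - 2)² + 4)) = -41/(4 + √((-11/3)² + 4)) = -41/(4 + √(121/9 + 4)) = -41/(4 + √(157/9)) = -41/(4 + √157/3)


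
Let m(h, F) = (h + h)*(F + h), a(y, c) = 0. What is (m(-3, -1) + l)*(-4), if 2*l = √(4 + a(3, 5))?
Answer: -100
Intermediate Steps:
m(h, F) = 2*h*(F + h) (m(h, F) = (2*h)*(F + h) = 2*h*(F + h))
l = 1 (l = √(4 + 0)/2 = √4/2 = (½)*2 = 1)
(m(-3, -1) + l)*(-4) = (2*(-3)*(-1 - 3) + 1)*(-4) = (2*(-3)*(-4) + 1)*(-4) = (24 + 1)*(-4) = 25*(-4) = -100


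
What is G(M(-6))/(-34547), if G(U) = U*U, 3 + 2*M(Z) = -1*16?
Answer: -361/138188 ≈ -0.0026124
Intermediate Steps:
M(Z) = -19/2 (M(Z) = -3/2 + (-1*16)/2 = -3/2 + (½)*(-16) = -3/2 - 8 = -19/2)
G(U) = U²
G(M(-6))/(-34547) = (-19/2)²/(-34547) = (361/4)*(-1/34547) = -361/138188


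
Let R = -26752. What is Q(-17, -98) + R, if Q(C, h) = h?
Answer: -26850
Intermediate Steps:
Q(-17, -98) + R = -98 - 26752 = -26850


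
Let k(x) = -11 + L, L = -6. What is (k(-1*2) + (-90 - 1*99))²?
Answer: 42436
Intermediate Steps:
k(x) = -17 (k(x) = -11 - 6 = -17)
(k(-1*2) + (-90 - 1*99))² = (-17 + (-90 - 1*99))² = (-17 + (-90 - 99))² = (-17 - 189)² = (-206)² = 42436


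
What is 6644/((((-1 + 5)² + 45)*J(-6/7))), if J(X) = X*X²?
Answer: -569723/3294 ≈ -172.96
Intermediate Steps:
J(X) = X³
6644/((((-1 + 5)² + 45)*J(-6/7))) = 6644/((((-1 + 5)² + 45)*(-6/7)³)) = 6644/(((4² + 45)*(-6*⅐)³)) = 6644/(((16 + 45)*(-6/7)³)) = 6644/((61*(-216/343))) = 6644/(-13176/343) = 6644*(-343/13176) = -569723/3294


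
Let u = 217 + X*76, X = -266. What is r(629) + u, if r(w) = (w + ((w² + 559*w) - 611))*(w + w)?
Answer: 940045661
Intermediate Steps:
r(w) = 2*w*(-611 + w² + 560*w) (r(w) = (w + (-611 + w² + 559*w))*(2*w) = (-611 + w² + 560*w)*(2*w) = 2*w*(-611 + w² + 560*w))
u = -19999 (u = 217 - 266*76 = 217 - 20216 = -19999)
r(629) + u = 2*629*(-611 + 629² + 560*629) - 19999 = 2*629*(-611 + 395641 + 352240) - 19999 = 2*629*747270 - 19999 = 940065660 - 19999 = 940045661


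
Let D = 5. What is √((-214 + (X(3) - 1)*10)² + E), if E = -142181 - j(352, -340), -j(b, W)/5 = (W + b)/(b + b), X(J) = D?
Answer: I*√216647915/44 ≈ 334.52*I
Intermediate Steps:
X(J) = 5
j(b, W) = -5*(W + b)/(2*b) (j(b, W) = -5*(W + b)/(b + b) = -5*(W + b)/(2*b))
E = -25023841/176 (E = -142181 - 5*(-1*(-340) - 1*352)/(2*352) = -142181 - 5*(340 - 352)/(2*352) = -142181 - 5*(-12)/(2*352) = -142181 - 1*(-15/176) = -142181 + 15/176 = -25023841/176 ≈ -1.4218e+5)
√((-214 + (X(3) - 1)*10)² + E) = √((-214 + (5 - 1)*10)² - 25023841/176) = √((-214 + 4*10)² - 25023841/176) = √((-214 + 40)² - 25023841/176) = √((-174)² - 25023841/176) = √(30276 - 25023841/176) = √(-19695265/176) = I*√216647915/44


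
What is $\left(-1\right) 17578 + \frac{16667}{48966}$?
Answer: $- \frac{860707681}{48966} \approx -17578.0$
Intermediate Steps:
$\left(-1\right) 17578 + \frac{16667}{48966} = -17578 + 16667 \cdot \frac{1}{48966} = -17578 + \frac{16667}{48966} = - \frac{860707681}{48966}$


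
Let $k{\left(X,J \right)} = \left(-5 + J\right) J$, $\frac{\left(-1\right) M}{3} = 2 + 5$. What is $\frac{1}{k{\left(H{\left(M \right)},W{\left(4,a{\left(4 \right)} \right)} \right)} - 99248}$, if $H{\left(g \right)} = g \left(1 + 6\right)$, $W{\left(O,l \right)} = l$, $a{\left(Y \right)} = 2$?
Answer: $- \frac{1}{99254} \approx -1.0075 \cdot 10^{-5}$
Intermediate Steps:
$M = -21$ ($M = - 3 \left(2 + 5\right) = \left(-3\right) 7 = -21$)
$H{\left(g \right)} = 7 g$ ($H{\left(g \right)} = g 7 = 7 g$)
$k{\left(X,J \right)} = J \left(-5 + J\right)$
$\frac{1}{k{\left(H{\left(M \right)},W{\left(4,a{\left(4 \right)} \right)} \right)} - 99248} = \frac{1}{2 \left(-5 + 2\right) - 99248} = \frac{1}{2 \left(-3\right) - 99248} = \frac{1}{-6 - 99248} = \frac{1}{-99254} = - \frac{1}{99254}$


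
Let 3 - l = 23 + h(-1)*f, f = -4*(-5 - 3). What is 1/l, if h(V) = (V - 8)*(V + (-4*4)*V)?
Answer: 1/4300 ≈ 0.00023256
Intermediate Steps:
h(V) = -15*V*(-8 + V) (h(V) = (-8 + V)*(V - 16*V) = (-8 + V)*(-15*V) = -15*V*(-8 + V))
f = 32 (f = -4*(-8) = 32)
l = 4300 (l = 3 - (23 + (15*(-1)*(8 - 1*(-1)))*32) = 3 - (23 + (15*(-1)*(8 + 1))*32) = 3 - (23 + (15*(-1)*9)*32) = 3 - (23 - 135*32) = 3 - (23 - 4320) = 3 - 1*(-4297) = 3 + 4297 = 4300)
1/l = 1/4300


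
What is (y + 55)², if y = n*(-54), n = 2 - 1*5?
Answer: 47089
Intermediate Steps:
n = -3 (n = 2 - 5 = -3)
y = 162 (y = -3*(-54) = 162)
(y + 55)² = (162 + 55)² = 217² = 47089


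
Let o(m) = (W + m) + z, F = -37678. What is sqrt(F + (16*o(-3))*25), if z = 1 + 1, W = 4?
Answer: I*sqrt(36478) ≈ 190.99*I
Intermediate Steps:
z = 2
o(m) = 6 + m (o(m) = (4 + m) + 2 = 6 + m)
sqrt(F + (16*o(-3))*25) = sqrt(-37678 + (16*(6 - 3))*25) = sqrt(-37678 + (16*3)*25) = sqrt(-37678 + 48*25) = sqrt(-37678 + 1200) = sqrt(-36478) = I*sqrt(36478)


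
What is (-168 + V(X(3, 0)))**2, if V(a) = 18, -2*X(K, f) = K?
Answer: 22500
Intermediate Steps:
X(K, f) = -K/2
(-168 + V(X(3, 0)))**2 = (-168 + 18)**2 = (-150)**2 = 22500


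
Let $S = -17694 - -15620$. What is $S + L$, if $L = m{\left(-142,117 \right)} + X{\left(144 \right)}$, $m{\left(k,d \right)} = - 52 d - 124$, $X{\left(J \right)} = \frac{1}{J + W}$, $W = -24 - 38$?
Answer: $- \frac{679123}{82} \approx -8282.0$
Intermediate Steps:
$W = -62$
$X{\left(J \right)} = \frac{1}{-62 + J}$ ($X{\left(J \right)} = \frac{1}{J - 62} = \frac{1}{-62 + J}$)
$m{\left(k,d \right)} = -124 - 52 d$
$L = - \frac{509055}{82}$ ($L = \left(-124 - 6084\right) + \frac{1}{-62 + 144} = \left(-124 - 6084\right) + \frac{1}{82} = -6208 + \frac{1}{82} = - \frac{509055}{82} \approx -6208.0$)
$S = -2074$ ($S = -17694 + 15620 = -2074$)
$S + L = -2074 - \frac{509055}{82} = - \frac{679123}{82}$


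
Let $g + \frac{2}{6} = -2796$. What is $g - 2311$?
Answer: $- \frac{15322}{3} \approx -5107.3$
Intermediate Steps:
$g = - \frac{8389}{3}$ ($g = - \frac{1}{3} - 2796 = - \frac{8389}{3} \approx -2796.3$)
$g - 2311 = - \frac{8389}{3} - 2311 = - \frac{15322}{3}$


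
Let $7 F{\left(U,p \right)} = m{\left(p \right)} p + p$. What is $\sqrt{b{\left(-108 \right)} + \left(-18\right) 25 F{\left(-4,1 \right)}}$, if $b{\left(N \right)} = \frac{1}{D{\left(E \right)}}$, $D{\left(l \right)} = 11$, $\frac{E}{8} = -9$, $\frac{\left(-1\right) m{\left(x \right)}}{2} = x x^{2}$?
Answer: $\frac{\sqrt{381689}}{77} \approx 8.0235$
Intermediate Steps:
$m{\left(x \right)} = - 2 x^{3}$ ($m{\left(x \right)} = - 2 x x^{2} = - 2 x^{3}$)
$E = -72$ ($E = 8 \left(-9\right) = -72$)
$F{\left(U,p \right)} = - \frac{2 p^{4}}{7} + \frac{p}{7}$ ($F{\left(U,p \right)} = \frac{- 2 p^{3} p + p}{7} = \frac{- 2 p^{4} + p}{7} = \frac{p - 2 p^{4}}{7} = - \frac{2 p^{4}}{7} + \frac{p}{7}$)
$b{\left(N \right)} = \frac{1}{11}$
$\sqrt{b{\left(-108 \right)} + \left(-18\right) 25 F{\left(-4,1 \right)}} = \sqrt{\frac{1}{11} + \left(-18\right) 25 \cdot \frac{1}{7} \cdot 1 \left(1 - 2 \cdot 1^{3}\right)} = \sqrt{\frac{1}{11} - 450 \cdot \frac{1}{7} \cdot 1 \left(1 - 2\right)} = \sqrt{\frac{1}{11} - 450 \cdot \frac{1}{7} \cdot 1 \left(-1\right)} = \sqrt{\frac{1}{11} - - \frac{450}{7}} = \sqrt{\frac{1}{11} + \frac{450}{7}} = \sqrt{\frac{4957}{77}} = \frac{\sqrt{381689}}{77}$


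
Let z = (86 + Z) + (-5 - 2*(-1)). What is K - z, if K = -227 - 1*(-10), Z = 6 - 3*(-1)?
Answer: -309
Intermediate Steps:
Z = 9 (Z = 6 + 3 = 9)
z = 92 (z = (86 + 9) + (-5 - 2*(-1)) = 95 + (-5 + 2) = 95 - 3 = 92)
K = -217 (K = -227 + 10 = -217)
K - z = -217 - 1*92 = -217 - 92 = -309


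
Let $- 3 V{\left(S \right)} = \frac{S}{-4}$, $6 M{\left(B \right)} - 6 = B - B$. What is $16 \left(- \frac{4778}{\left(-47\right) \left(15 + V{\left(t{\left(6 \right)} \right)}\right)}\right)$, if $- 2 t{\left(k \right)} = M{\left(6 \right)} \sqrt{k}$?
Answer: $\frac{110085120}{1015153} + \frac{305792 \sqrt{6}}{1015153} \approx 109.18$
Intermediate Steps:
$M{\left(B \right)} = 1$ ($M{\left(B \right)} = 1 + \frac{B - B}{6} = 1 + \frac{1}{6} \cdot 0 = 1 + 0 = 1$)
$t{\left(k \right)} = - \frac{\sqrt{k}}{2}$ ($t{\left(k \right)} = - \frac{1 \sqrt{k}}{2} = - \frac{\sqrt{k}}{2}$)
$V{\left(S \right)} = \frac{S}{12}$ ($V{\left(S \right)} = - \frac{S \frac{1}{-4}}{3} = - \frac{S \left(- \frac{1}{4}\right)}{3} = - \frac{\left(- \frac{1}{4}\right) S}{3} = \frac{S}{12}$)
$16 \left(- \frac{4778}{\left(-47\right) \left(15 + V{\left(t{\left(6 \right)} \right)}\right)}\right) = 16 \left(- \frac{4778}{\left(-47\right) \left(15 + \frac{\left(- \frac{1}{2}\right) \sqrt{6}}{12}\right)}\right) = 16 \left(- \frac{4778}{\left(-47\right) \left(15 - \frac{\sqrt{6}}{24}\right)}\right) = 16 \left(- \frac{4778}{-705 + \frac{47 \sqrt{6}}{24}}\right) = - \frac{76448}{-705 + \frac{47 \sqrt{6}}{24}}$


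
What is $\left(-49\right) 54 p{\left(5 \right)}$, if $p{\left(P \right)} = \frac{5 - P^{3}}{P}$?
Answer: $63504$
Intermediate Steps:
$p{\left(P \right)} = \frac{5 - P^{3}}{P}$
$\left(-49\right) 54 p{\left(5 \right)} = \left(-49\right) 54 \frac{5 - 5^{3}}{5} = - 2646 \frac{5 - 125}{5} = - 2646 \cdot \frac{1}{5} \left(-120\right) = \left(-2646\right) \left(-24\right) = 63504$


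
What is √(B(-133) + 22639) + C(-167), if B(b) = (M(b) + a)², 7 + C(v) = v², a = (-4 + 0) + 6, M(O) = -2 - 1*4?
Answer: 27882 + √22655 ≈ 28033.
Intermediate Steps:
M(O) = -6 (M(O) = -2 - 4 = -6)
a = 2 (a = -4 + 6 = 2)
C(v) = -7 + v²
B(b) = 16 (B(b) = (-6 + 2)² = (-4)² = 16)
√(B(-133) + 22639) + C(-167) = √(16 + 22639) + (-7 + (-167)²) = √22655 + (-7 + 27889) = √22655 + 27882 = 27882 + √22655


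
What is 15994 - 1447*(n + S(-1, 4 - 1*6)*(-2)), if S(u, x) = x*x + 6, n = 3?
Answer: 40593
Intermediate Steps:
S(u, x) = 6 + x² (S(u, x) = x² + 6 = 6 + x²)
15994 - 1447*(n + S(-1, 4 - 1*6)*(-2)) = 15994 - 1447*(3 + (6 + (4 - 1*6)²)*(-2)) = 15994 - 1447*(3 + (6 + (4 - 6)²)*(-2)) = 15994 - 1447*(3 + (6 + (-2)²)*(-2)) = 15994 - 1447*(3 + (6 + 4)*(-2)) = 15994 - 1447*(3 + 10*(-2)) = 15994 - 1447*(3 - 20) = 15994 - 1447*(-17) = 15994 - 1*(-24599) = 15994 + 24599 = 40593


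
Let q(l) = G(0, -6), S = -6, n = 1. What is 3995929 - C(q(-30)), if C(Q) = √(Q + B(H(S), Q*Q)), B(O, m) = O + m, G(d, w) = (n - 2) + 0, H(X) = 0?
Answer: 3995929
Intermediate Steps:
G(d, w) = -1 (G(d, w) = (1 - 2) + 0 = -1 + 0 = -1)
q(l) = -1
C(Q) = √(Q + Q²) (C(Q) = √(Q + (0 + Q*Q)) = √(Q + (0 + Q²)) = √(Q + Q²))
3995929 - C(q(-30)) = 3995929 - √(-(1 - 1)) = 3995929 - √(-1*0) = 3995929 - √0 = 3995929 - 1*0 = 3995929 + 0 = 3995929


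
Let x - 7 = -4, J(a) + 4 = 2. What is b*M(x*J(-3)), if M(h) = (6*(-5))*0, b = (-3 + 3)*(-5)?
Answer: 0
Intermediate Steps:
J(a) = -2 (J(a) = -4 + 2 = -2)
x = 3 (x = 7 - 4 = 3)
b = 0 (b = 0*(-5) = 0)
M(h) = 0 (M(h) = -30*0 = 0)
b*M(x*J(-3)) = 0*0 = 0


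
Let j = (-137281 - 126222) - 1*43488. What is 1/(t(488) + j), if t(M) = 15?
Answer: -1/306976 ≈ -3.2576e-6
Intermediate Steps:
j = -306991 (j = -263503 - 43488 = -306991)
1/(t(488) + j) = 1/(15 - 306991) = 1/(-306976) = -1/306976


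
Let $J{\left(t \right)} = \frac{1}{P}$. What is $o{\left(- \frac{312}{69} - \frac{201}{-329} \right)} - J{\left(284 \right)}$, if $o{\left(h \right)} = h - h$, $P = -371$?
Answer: $\frac{1}{371} \approx 0.0026954$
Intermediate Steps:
$J{\left(t \right)} = - \frac{1}{371}$ ($J{\left(t \right)} = \frac{1}{-371} = - \frac{1}{371}$)
$o{\left(h \right)} = 0$
$o{\left(- \frac{312}{69} - \frac{201}{-329} \right)} - J{\left(284 \right)} = 0 - - \frac{1}{371} = 0 + \frac{1}{371} = \frac{1}{371}$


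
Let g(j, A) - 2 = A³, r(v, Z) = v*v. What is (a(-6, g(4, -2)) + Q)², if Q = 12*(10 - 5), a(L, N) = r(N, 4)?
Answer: 9216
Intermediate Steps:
r(v, Z) = v²
g(j, A) = 2 + A³
a(L, N) = N²
Q = 60 (Q = 12*5 = 60)
(a(-6, g(4, -2)) + Q)² = ((2 + (-2)³)² + 60)² = ((2 - 8)² + 60)² = ((-6)² + 60)² = (36 + 60)² = 96² = 9216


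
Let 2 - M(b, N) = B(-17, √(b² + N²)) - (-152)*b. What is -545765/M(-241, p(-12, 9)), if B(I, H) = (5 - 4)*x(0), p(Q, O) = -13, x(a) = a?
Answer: -545765/36634 ≈ -14.898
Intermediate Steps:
B(I, H) = 0 (B(I, H) = (5 - 4)*0 = 1*0 = 0)
M(b, N) = 2 - 152*b (M(b, N) = 2 - (0 - (-152)*b) = 2 - (0 + 152*b) = 2 - 152*b)
-545765/M(-241, p(-12, 9)) = -545765/(2 - 152*(-241)) = -545765/(2 + 36632) = -545765/36634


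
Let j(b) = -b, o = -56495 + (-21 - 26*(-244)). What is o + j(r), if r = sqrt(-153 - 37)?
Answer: -50172 - I*sqrt(190) ≈ -50172.0 - 13.784*I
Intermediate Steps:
o = -50172 (o = -56495 + (-21 + 6344) = -56495 + 6323 = -50172)
r = I*sqrt(190) (r = sqrt(-190) = I*sqrt(190) ≈ 13.784*I)
o + j(r) = -50172 - I*sqrt(190)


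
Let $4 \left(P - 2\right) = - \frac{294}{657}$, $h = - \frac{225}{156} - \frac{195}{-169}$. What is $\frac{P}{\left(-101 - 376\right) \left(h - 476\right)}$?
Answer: $\frac{21502}{2587235121} \approx 8.3108 \cdot 10^{-6}$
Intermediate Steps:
$h = - \frac{15}{52}$ ($h = \left(-225\right) \frac{1}{156} - - \frac{15}{13} = - \frac{75}{52} + \frac{15}{13} = - \frac{15}{52} \approx -0.28846$)
$P = \frac{827}{438}$ ($P = 2 + \frac{\left(-294\right) \frac{1}{657}}{4} = 2 + \frac{1}{4} \left(- \frac{98}{219}\right) = 2 - \frac{49}{438} = \frac{827}{438} \approx 1.8881$)
$\frac{P}{\left(-101 - 376\right) \left(h - 476\right)} = \frac{827}{438 \left(-101 - 376\right) \left(- \frac{15}{52} - 476\right)} = \frac{827}{438 \left(\left(-477\right) \left(- \frac{24767}{52}\right)\right)} = \frac{827}{438 \cdot \frac{11813859}{52}} = \frac{827}{438} \cdot \frac{52}{11813859} = \frac{21502}{2587235121}$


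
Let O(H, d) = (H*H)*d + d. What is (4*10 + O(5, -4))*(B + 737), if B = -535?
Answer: -12928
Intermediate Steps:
O(H, d) = d + d*H² (O(H, d) = H²*d + d = d*H² + d = d + d*H²)
(4*10 + O(5, -4))*(B + 737) = (4*10 - 4*(1 + 5²))*(-535 + 737) = (40 - 4*(1 + 25))*202 = (40 - 4*26)*202 = (40 - 104)*202 = -64*202 = -12928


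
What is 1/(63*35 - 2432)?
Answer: -1/227 ≈ -0.0044053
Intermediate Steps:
1/(63*35 - 2432) = 1/(2205 - 2432) = 1/(-227) = -1/227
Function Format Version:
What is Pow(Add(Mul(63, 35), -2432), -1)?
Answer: Rational(-1, 227) ≈ -0.0044053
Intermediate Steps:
Pow(Add(Mul(63, 35), -2432), -1) = Pow(Add(2205, -2432), -1) = Pow(-227, -1) = Rational(-1, 227)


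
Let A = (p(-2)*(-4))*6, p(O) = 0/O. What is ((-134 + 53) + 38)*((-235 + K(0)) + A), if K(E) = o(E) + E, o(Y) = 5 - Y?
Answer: 9890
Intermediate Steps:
p(O) = 0
A = 0 (A = (0*(-4))*6 = 0*6 = 0)
K(E) = 5 (K(E) = (5 - E) + E = 5)
((-134 + 53) + 38)*((-235 + K(0)) + A) = ((-134 + 53) + 38)*((-235 + 5) + 0) = (-81 + 38)*(-230 + 0) = -43*(-230) = 9890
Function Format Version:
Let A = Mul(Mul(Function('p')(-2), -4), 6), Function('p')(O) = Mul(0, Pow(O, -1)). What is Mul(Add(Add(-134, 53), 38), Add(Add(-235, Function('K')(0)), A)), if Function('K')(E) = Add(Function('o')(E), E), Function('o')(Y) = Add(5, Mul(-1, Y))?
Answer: 9890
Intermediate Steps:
Function('p')(O) = 0
A = 0 (A = Mul(Mul(0, -4), 6) = Mul(0, 6) = 0)
Function('K')(E) = 5 (Function('K')(E) = Add(Add(5, Mul(-1, E)), E) = 5)
Mul(Add(Add(-134, 53), 38), Add(Add(-235, Function('K')(0)), A)) = Mul(Add(Add(-134, 53), 38), Add(Add(-235, 5), 0)) = Mul(Add(-81, 38), Add(-230, 0)) = Mul(-43, -230) = 9890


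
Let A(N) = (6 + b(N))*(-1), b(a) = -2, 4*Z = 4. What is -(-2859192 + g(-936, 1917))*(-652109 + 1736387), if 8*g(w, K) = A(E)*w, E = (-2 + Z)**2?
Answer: 3099651541272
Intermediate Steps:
Z = 1 (Z = (1/4)*4 = 1)
E = 1 (E = (-2 + 1)**2 = (-1)**2 = 1)
A(N) = -4 (A(N) = (6 - 2)*(-1) = 4*(-1) = -4)
g(w, K) = -w/2 (g(w, K) = (-4*w)/8 = -w/2)
-(-2859192 + g(-936, 1917))*(-652109 + 1736387) = -(-2859192 - 1/2*(-936))*(-652109 + 1736387) = -(-2859192 + 468)*1084278 = -(-2858724)*1084278 = -1*(-3099651541272) = 3099651541272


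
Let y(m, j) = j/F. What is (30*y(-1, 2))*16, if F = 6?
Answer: 160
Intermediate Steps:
y(m, j) = j/6
(30*y(-1, 2))*16 = (30*((1/6)*2))*16 = (30*(1/3))*16 = 10*16 = 160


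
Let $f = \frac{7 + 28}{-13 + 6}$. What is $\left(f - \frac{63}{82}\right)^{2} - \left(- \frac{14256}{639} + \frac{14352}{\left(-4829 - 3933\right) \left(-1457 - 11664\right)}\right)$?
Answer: $\frac{117334131689767}{2110974026908} \approx 55.583$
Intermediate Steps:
$f = -5$ ($f = \frac{35}{-7} = 35 \left(- \frac{1}{7}\right) = -5$)
$\left(f - \frac{63}{82}\right)^{2} - \left(- \frac{14256}{639} + \frac{14352}{\left(-4829 - 3933\right) \left(-1457 - 11664\right)}\right) = \left(-5 - \frac{63}{82}\right)^{2} - \left(- \frac{14256}{639} + \frac{14352}{\left(-4829 - 3933\right) \left(-1457 - 11664\right)}\right) = \left(-5 - \frac{63}{82}\right)^{2} - \left(\left(-14256\right) \frac{1}{639} + \frac{14352}{\left(-8762\right) \left(-13121\right)}\right) = \left(-5 - \frac{63}{82}\right)^{2} - \left(- \frac{1584}{71} + \frac{14352}{114966202}\right) = \left(- \frac{473}{82}\right)^{2} - \left(- \frac{1584}{71} + 14352 \cdot \frac{1}{114966202}\right) = \frac{223729}{6724} - \left(- \frac{1584}{71} + \frac{552}{4421777}\right) = \frac{223729}{6724} - - \frac{7004055576}{313946167} = \frac{223729}{6724} + \frac{7004055576}{313946167} = \frac{117334131689767}{2110974026908}$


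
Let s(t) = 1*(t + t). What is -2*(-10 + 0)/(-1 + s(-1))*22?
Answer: -440/3 ≈ -146.67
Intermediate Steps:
s(t) = 2*t (s(t) = 1*(2*t) = 2*t)
-2*(-10 + 0)/(-1 + s(-1))*22 = -2*(-10 + 0)/(-1 + 2*(-1))*22 = -(-20)/(-1 - 2)*22 = -(-20)/(-3)*22 = -(-20)*(-1)/3*22 = -2*10/3*22 = -20/3*22 = -440/3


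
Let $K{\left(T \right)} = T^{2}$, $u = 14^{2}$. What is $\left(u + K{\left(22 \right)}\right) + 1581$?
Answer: $2261$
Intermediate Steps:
$u = 196$
$\left(u + K{\left(22 \right)}\right) + 1581 = \left(196 + 22^{2}\right) + 1581 = \left(196 + 484\right) + 1581 = 680 + 1581 = 2261$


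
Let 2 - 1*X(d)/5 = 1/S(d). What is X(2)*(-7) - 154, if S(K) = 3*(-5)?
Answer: -679/3 ≈ -226.33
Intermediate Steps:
S(K) = -15
X(d) = 31/3 (X(d) = 10 - 5/(-15) = 10 - 5*(-1/15) = 10 + 1/3 = 31/3)
X(2)*(-7) - 154 = (31/3)*(-7) - 154 = -217/3 - 154 = -679/3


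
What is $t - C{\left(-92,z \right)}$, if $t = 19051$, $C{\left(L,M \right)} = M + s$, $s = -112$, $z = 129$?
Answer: $19034$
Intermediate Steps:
$C{\left(L,M \right)} = -112 + M$ ($C{\left(L,M \right)} = M - 112 = -112 + M$)
$t - C{\left(-92,z \right)} = 19051 - \left(-112 + 129\right) = 19051 - 17 = 19034$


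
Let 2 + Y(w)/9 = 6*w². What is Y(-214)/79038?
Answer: 137387/4391 ≈ 31.288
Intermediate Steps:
Y(w) = -18 + 54*w² (Y(w) = -18 + 9*(6*w²) = -18 + 54*w²)
Y(-214)/79038 = (-18 + 54*(-214)²)/79038 = (-18 + 54*45796)*(1/79038) = (-18 + 2472984)*(1/79038) = 2472966*(1/79038) = 137387/4391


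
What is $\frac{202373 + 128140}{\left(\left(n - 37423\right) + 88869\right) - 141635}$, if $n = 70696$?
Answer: $- \frac{330513}{19493} \approx -16.955$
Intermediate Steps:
$\frac{202373 + 128140}{\left(\left(n - 37423\right) + 88869\right) - 141635} = \frac{202373 + 128140}{\left(\left(70696 - 37423\right) + 88869\right) - 141635} = \frac{330513}{\left(33273 + 88869\right) - 141635} = \frac{330513}{122142 - 141635} = \frac{330513}{-19493} = 330513 \left(- \frac{1}{19493}\right) = - \frac{330513}{19493}$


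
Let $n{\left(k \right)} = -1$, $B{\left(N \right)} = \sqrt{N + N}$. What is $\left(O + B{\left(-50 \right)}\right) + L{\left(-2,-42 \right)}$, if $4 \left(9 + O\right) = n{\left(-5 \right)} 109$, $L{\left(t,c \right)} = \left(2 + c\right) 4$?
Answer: $- \frac{785}{4} + 10 i \approx -196.25 + 10.0 i$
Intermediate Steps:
$B{\left(N \right)} = \sqrt{2} \sqrt{N}$ ($B{\left(N \right)} = \sqrt{2 N} = \sqrt{2} \sqrt{N}$)
$L{\left(t,c \right)} = 8 + 4 c$
$O = - \frac{145}{4}$ ($O = -9 + \frac{\left(-1\right) 109}{4} = -9 + \frac{1}{4} \left(-109\right) = -9 - \frac{109}{4} = - \frac{145}{4} \approx -36.25$)
$\left(O + B{\left(-50 \right)}\right) + L{\left(-2,-42 \right)} = \left(- \frac{145}{4} + \sqrt{2} \sqrt{-50}\right) + \left(8 + 4 \left(-42\right)\right) = \left(- \frac{145}{4} + \sqrt{2} \cdot 5 i \sqrt{2}\right) + \left(8 - 168\right) = \left(- \frac{145}{4} + 10 i\right) - 160 = - \frac{785}{4} + 10 i$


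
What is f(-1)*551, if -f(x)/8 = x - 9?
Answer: 44080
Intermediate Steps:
f(x) = 72 - 8*x (f(x) = -8*(x - 9) = -8*(-9 + x) = 72 - 8*x)
f(-1)*551 = (72 - 8*(-1))*551 = (72 + 8)*551 = 80*551 = 44080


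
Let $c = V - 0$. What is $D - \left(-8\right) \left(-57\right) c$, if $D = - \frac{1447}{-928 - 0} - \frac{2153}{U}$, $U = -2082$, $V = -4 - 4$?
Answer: $\frac{3526648423}{966048} \approx 3650.6$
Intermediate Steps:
$V = -8$
$c = -8$ ($c = -8 - 0 = -8 + 0 = -8$)
$D = \frac{2505319}{966048}$ ($D = - \frac{1447}{-928 - 0} - \frac{2153}{-2082} = - \frac{1447}{-928 + 0} - - \frac{2153}{2082} = - \frac{1447}{-928} + \frac{2153}{2082} = \left(-1447\right) \left(- \frac{1}{928}\right) + \frac{2153}{2082} = \frac{1447}{928} + \frac{2153}{2082} = \frac{2505319}{966048} \approx 2.5934$)
$D - \left(-8\right) \left(-57\right) c = \frac{2505319}{966048} - \left(-8\right) \left(-57\right) \left(-8\right) = \frac{2505319}{966048} - 456 \left(-8\right) = \frac{2505319}{966048} - -3648 = \frac{2505319}{966048} + 3648 = \frac{3526648423}{966048}$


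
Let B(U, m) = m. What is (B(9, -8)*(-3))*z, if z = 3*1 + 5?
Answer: 192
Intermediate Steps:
z = 8 (z = 3 + 5 = 8)
(B(9, -8)*(-3))*z = -8*(-3)*8 = 24*8 = 192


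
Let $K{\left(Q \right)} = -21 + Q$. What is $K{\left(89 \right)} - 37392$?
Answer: $-37324$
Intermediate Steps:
$K{\left(89 \right)} - 37392 = \left(-21 + 89\right) - 37392 = 68 - 37392 = -37324$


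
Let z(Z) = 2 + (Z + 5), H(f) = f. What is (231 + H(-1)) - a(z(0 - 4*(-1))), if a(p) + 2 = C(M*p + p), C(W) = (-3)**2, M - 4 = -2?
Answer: 223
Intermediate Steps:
M = 2 (M = 4 - 2 = 2)
z(Z) = 7 + Z (z(Z) = 2 + (5 + Z) = 7 + Z)
C(W) = 9
a(p) = 7 (a(p) = -2 + 9 = 7)
(231 + H(-1)) - a(z(0 - 4*(-1))) = (231 - 1) - 1*7 = 230 - 7 = 223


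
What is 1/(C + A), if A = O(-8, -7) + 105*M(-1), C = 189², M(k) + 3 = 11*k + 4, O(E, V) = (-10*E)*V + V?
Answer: 1/34104 ≈ 2.9322e-5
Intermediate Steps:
O(E, V) = V - 10*E*V (O(E, V) = -10*E*V + V = V - 10*E*V)
M(k) = 1 + 11*k (M(k) = -3 + (11*k + 4) = -3 + (4 + 11*k) = 1 + 11*k)
C = 35721
A = -1617 (A = -7*(1 - 10*(-8)) + 105*(1 + 11*(-1)) = -7*(1 + 80) + 105*(1 - 11) = -7*81 + 105*(-10) = -567 - 1050 = -1617)
1/(C + A) = 1/(35721 - 1617) = 1/34104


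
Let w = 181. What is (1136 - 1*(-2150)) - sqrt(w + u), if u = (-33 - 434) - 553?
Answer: 3286 - I*sqrt(839) ≈ 3286.0 - 28.965*I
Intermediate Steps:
u = -1020 (u = -467 - 553 = -1020)
(1136 - 1*(-2150)) - sqrt(w + u) = (1136 - 1*(-2150)) - sqrt(181 - 1020) = (1136 + 2150) - sqrt(-839) = 3286 - I*sqrt(839)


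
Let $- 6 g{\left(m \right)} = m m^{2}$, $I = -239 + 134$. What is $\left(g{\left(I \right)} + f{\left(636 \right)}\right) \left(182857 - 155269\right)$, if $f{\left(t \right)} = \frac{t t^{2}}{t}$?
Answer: $16481995398$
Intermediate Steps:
$I = -105$
$f{\left(t \right)} = t^{2}$ ($f{\left(t \right)} = \frac{t^{3}}{t} = t^{2}$)
$g{\left(m \right)} = - \frac{m^{3}}{6}$ ($g{\left(m \right)} = - \frac{m m^{2}}{6} = - \frac{m^{3}}{6}$)
$\left(g{\left(I \right)} + f{\left(636 \right)}\right) \left(182857 - 155269\right) = \left(- \frac{\left(-105\right)^{3}}{6} + 636^{2}\right) \left(182857 - 155269\right) = \left(\left(- \frac{1}{6}\right) \left(-1157625\right) + 404496\right) 27588 = \left(\frac{385875}{2} + 404496\right) 27588 = \frac{1194867}{2} \cdot 27588 = 16481995398$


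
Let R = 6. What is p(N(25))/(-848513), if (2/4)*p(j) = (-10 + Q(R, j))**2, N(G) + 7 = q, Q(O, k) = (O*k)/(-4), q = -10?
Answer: -961/1697026 ≈ -0.00056629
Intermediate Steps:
Q(O, k) = -O*k/4 (Q(O, k) = (O*k)*(-1/4) = -O*k/4)
N(G) = -17 (N(G) = -7 - 10 = -17)
p(j) = 2*(-10 - 3*j/2)**2 (p(j) = 2*(-10 - 1/4*6*j)**2 = 2*(-10 - 3*j/2)**2)
p(N(25))/(-848513) = ((20 + 3*(-17))**2/2)/(-848513) = ((20 - 51)**2/2)*(-1/848513) = ((1/2)*(-31)**2)*(-1/848513) = ((1/2)*961)*(-1/848513) = (961/2)*(-1/848513) = -961/1697026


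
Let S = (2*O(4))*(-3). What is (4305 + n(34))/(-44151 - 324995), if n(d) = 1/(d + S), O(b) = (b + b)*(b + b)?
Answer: -1506749/129201100 ≈ -0.011662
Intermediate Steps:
O(b) = 4*b**2 (O(b) = (2*b)*(2*b) = 4*b**2)
S = -384 (S = (2*(4*4**2))*(-3) = (2*(4*16))*(-3) = (2*64)*(-3) = 128*(-3) = -384)
n(d) = 1/(-384 + d) (n(d) = 1/(d - 384) = 1/(-384 + d))
(4305 + n(34))/(-44151 - 324995) = (4305 + 1/(-384 + 34))/(-44151 - 324995) = (4305 + 1/(-350))/(-369146) = (4305 - 1/350)*(-1/369146) = (1506749/350)*(-1/369146) = -1506749/129201100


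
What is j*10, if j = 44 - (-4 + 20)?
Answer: 280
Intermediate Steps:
j = 28 (j = 44 - 1*16 = 44 - 16 = 28)
j*10 = 28*10 = 280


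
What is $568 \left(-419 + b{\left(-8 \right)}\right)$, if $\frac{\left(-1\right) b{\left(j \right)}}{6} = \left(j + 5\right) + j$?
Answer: $-200504$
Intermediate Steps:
$b{\left(j \right)} = -30 - 12 j$ ($b{\left(j \right)} = - 6 \left(\left(j + 5\right) + j\right) = - 6 \left(\left(5 + j\right) + j\right) = - 6 \left(5 + 2 j\right) = -30 - 12 j$)
$568 \left(-419 + b{\left(-8 \right)}\right) = 568 \left(-419 - -66\right) = 568 \left(-419 + \left(-30 + 96\right)\right) = 568 \left(-419 + 66\right) = 568 \left(-353\right) = -200504$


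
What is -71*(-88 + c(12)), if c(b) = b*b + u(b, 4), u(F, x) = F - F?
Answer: -3976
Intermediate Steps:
u(F, x) = 0
c(b) = b² (c(b) = b*b + 0 = b² + 0 = b²)
-71*(-88 + c(12)) = -71*(-88 + 12²) = -71*(-88 + 144) = -71*56 = -3976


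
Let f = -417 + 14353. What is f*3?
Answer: 41808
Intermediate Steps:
f = 13936
f*3 = 13936*3 = 41808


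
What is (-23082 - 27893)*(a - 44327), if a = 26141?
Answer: 927031350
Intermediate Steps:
(-23082 - 27893)*(a - 44327) = (-23082 - 27893)*(26141 - 44327) = -50975*(-18186) = 927031350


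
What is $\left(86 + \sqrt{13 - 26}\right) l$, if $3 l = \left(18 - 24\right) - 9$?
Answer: $-430 - 5 i \sqrt{13} \approx -430.0 - 18.028 i$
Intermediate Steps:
$l = -5$ ($l = \frac{\left(18 - 24\right) - 9}{3} = \frac{-6 - 9}{3} = \frac{1}{3} \left(-15\right) = -5$)
$\left(86 + \sqrt{13 - 26}\right) l = \left(86 + \sqrt{13 - 26}\right) \left(-5\right) = \left(86 + \sqrt{-13}\right) \left(-5\right) = \left(86 + i \sqrt{13}\right) \left(-5\right) = -430 - 5 i \sqrt{13}$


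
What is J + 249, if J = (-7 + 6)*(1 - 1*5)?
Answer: 253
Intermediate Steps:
J = 4 (J = -(1 - 5) = -1*(-4) = 4)
J + 249 = 4 + 249 = 253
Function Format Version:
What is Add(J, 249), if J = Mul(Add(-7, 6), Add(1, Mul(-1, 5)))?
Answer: 253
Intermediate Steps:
J = 4 (J = Mul(-1, Add(1, -5)) = Mul(-1, -4) = 4)
Add(J, 249) = Add(4, 249) = 253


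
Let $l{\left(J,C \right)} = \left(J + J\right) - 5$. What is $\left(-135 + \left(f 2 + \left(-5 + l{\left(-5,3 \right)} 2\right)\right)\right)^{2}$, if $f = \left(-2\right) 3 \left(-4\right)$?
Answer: $14884$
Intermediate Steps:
$l{\left(J,C \right)} = -5 + 2 J$ ($l{\left(J,C \right)} = 2 J - 5 = -5 + 2 J$)
$f = 24$ ($f = \left(-6\right) \left(-4\right) = 24$)
$\left(-135 + \left(f 2 + \left(-5 + l{\left(-5,3 \right)} 2\right)\right)\right)^{2} = \left(-135 + \left(24 \cdot 2 + \left(-5 + \left(-5 + 2 \left(-5\right)\right) 2\right)\right)\right)^{2} = \left(-135 + \left(48 + \left(-5 + \left(-5 - 10\right) 2\right)\right)\right)^{2} = \left(-135 + \left(48 - 35\right)\right)^{2} = \left(-135 + 13\right)^{2} = \left(-122\right)^{2} = 14884$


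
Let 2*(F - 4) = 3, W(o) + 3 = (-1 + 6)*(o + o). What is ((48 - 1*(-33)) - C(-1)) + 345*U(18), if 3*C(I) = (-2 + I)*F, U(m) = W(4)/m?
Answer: 2387/3 ≈ 795.67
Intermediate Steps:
W(o) = -3 + 10*o (W(o) = -3 + (-1 + 6)*(o + o) = -3 + 5*(2*o) = -3 + 10*o)
F = 11/2 (F = 4 + (1/2)*3 = 4 + 3/2 = 11/2 ≈ 5.5000)
U(m) = 37/m (U(m) = (-3 + 10*4)/m = (-3 + 40)/m = 37/m)
C(I) = -11/3 + 11*I/6 (C(I) = ((-2 + I)*(11/2))/3 = (-11 + 11*I/2)/3 = -11/3 + 11*I/6)
((48 - 1*(-33)) - C(-1)) + 345*U(18) = ((48 - 1*(-33)) - (-11/3 + (11/6)*(-1))) + 345*(37/18) = ((48 + 33) - (-11/3 - 11/6)) + 345*(37*(1/18)) = (81 - 1*(-11/2)) + 345*(37/18) = (81 + 11/2) + 4255/6 = 173/2 + 4255/6 = 2387/3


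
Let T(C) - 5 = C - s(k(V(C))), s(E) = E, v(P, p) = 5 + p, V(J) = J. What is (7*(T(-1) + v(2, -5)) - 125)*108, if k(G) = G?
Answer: -9720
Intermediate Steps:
T(C) = 5 (T(C) = 5 + (C - C) = 5 + 0 = 5)
(7*(T(-1) + v(2, -5)) - 125)*108 = (7*(5 + (5 - 5)) - 125)*108 = (7*(5 + 0) - 125)*108 = (7*5 - 125)*108 = (35 - 125)*108 = -90*108 = -9720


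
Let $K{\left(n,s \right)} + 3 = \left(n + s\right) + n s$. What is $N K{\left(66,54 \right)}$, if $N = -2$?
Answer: $-7362$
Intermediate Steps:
$K{\left(n,s \right)} = -3 + n + s + n s$ ($K{\left(n,s \right)} = -3 + \left(\left(n + s\right) + n s\right) = -3 + \left(n + s + n s\right) = -3 + n + s + n s$)
$N K{\left(66,54 \right)} = - 2 \left(-3 + 66 + 54 + 66 \cdot 54\right) = - 2 \left(-3 + 66 + 54 + 3564\right) = \left(-2\right) 3681 = -7362$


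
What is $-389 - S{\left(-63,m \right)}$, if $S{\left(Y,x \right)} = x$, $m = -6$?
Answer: $-383$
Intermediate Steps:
$-389 - S{\left(-63,m \right)} = -389 - -6 = -389 + 6 = -383$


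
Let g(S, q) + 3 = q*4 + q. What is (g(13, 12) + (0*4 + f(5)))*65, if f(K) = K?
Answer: 4030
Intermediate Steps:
g(S, q) = -3 + 5*q (g(S, q) = -3 + (q*4 + q) = -3 + (4*q + q) = -3 + 5*q)
(g(13, 12) + (0*4 + f(5)))*65 = ((-3 + 5*12) + (0*4 + 5))*65 = ((-3 + 60) + (0 + 5))*65 = (57 + 5)*65 = 62*65 = 4030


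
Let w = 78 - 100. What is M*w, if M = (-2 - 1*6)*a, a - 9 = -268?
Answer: -45584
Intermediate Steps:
a = -259 (a = 9 - 268 = -259)
w = -22
M = 2072 (M = (-2 - 1*6)*(-259) = (-2 - 6)*(-259) = -8*(-259) = 2072)
M*w = 2072*(-22) = -45584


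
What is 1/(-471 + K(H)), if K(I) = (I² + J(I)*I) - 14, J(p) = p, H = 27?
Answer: 1/973 ≈ 0.0010277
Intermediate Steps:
K(I) = -14 + 2*I² (K(I) = (I² + I*I) - 14 = (I² + I²) - 14 = 2*I² - 14 = -14 + 2*I²)
1/(-471 + K(H)) = 1/(-471 + (-14 + 2*27²)) = 1/(-471 + (-14 + 2*729)) = 1/(-471 + (-14 + 1458)) = 1/(-471 + 1444) = 1/973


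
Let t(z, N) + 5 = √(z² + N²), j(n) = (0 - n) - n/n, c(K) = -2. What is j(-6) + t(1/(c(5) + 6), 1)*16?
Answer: -75 + 4*√17 ≈ -58.508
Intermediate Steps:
j(n) = -1 - n (j(n) = -n - 1*1 = -n - 1 = -1 - n)
t(z, N) = -5 + √(N² + z²) (t(z, N) = -5 + √(z² + N²) = -5 + √(N² + z²))
j(-6) + t(1/(c(5) + 6), 1)*16 = (-1 - 1*(-6)) + (-5 + √(1² + (1/(-2 + 6))²))*16 = (-1 + 6) + (-5 + √(1 + (1/4)²))*16 = 5 + (-5 + √(1 + (¼)²))*16 = 5 + (-5 + √(1 + 1/16))*16 = 5 + (-5 + √(17/16))*16 = 5 + (-5 + √17/4)*16 = 5 + (-80 + 4*√17) = -75 + 4*√17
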